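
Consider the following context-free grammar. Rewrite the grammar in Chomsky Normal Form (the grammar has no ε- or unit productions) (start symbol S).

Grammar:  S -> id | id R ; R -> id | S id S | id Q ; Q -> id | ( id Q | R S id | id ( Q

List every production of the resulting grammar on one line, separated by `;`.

Introduce a nonterminal for each terminal appearing in a rule of length ≥ 2: X1 → id, X2 → (.
Binarize each right-hand side of length ≥ 3 by chaining fresh nonterminals (Y1, Y2, …): affected rules were R → S X1 S; Q → X2 X1 Q; Q → R S X1; Q → X1 X2 Q.

S -> id | X1 R; R -> id | S Y1 | X1 Q; Q -> id | X2 Y2 | R Y3 | X1 Y4; X1 -> id; X2 -> (; Y1 -> X1 S; Y2 -> X1 Q; Y3 -> S X1; Y4 -> X2 Q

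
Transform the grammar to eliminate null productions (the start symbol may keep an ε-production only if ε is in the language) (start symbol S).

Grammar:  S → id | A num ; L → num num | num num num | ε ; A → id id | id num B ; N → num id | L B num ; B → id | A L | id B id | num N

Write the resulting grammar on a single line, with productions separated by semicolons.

Nullable set = {L}.
ε ∉ L(G), so no ε-production is kept.
Add the nullable-subset variants: N → L B num gives L B num | B num. B → A L gives A L | A.

S → id | A num; L → num num | num num num; A → id id | id num B; N → num id | L B num | B num; B → id | A L | A | id B id | num N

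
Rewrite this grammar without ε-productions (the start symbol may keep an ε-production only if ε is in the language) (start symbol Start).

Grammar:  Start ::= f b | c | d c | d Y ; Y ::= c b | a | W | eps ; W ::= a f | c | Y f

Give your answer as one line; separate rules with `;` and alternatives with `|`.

Start ::= f b | c | d c | d Y | d; Y ::= c b | a | W; W ::= a f | c | Y f | f

Nullable set = {Y}.
ε ∉ L(G), so no ε-production is kept.
Add the nullable-subset variants: Start → d Y gives d Y | d. W → Y f gives Y f | f.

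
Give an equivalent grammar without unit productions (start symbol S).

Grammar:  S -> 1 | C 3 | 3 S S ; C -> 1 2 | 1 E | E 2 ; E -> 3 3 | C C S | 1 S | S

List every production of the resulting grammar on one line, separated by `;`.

Unit pairs: E ⇒* {S}.
Replace each nonterminal's rules with the union of the non-unit rules of every nonterminal it unit-derives.

S -> 1 | C 3 | 3 S S; C -> 1 2 | 1 E | E 2; E -> 3 3 | C C S | 1 S | 1 | C 3 | 3 S S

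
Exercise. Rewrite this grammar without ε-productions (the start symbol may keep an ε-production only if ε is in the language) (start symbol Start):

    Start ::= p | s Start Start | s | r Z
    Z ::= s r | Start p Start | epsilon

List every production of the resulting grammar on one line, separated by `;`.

Start ::= p | s Start Start | s | r Z | r; Z ::= s r | Start p Start

The nullable symbols are {Z}.
ε ∉ L(G), so no ε-production is kept.
For each production, add variants omitting each subset of nullable occurrences: Start → r Z gives r Z | r.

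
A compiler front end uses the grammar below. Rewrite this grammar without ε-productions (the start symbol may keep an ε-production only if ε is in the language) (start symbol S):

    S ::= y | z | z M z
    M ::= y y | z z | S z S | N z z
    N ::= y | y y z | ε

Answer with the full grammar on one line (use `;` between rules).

Nullable nonterminals: {N}.
ε ∉ L(G), so no ε-production is kept.

S ::= y | z | z M z; M ::= y y | z z | S z S | N z z; N ::= y | y y z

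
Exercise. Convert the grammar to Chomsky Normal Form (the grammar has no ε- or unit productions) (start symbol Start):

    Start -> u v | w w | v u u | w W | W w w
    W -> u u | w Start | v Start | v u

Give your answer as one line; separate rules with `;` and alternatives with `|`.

Introduce a nonterminal for each terminal appearing in a rule of length ≥ 2: X1 → u, X2 → v, X3 → w.
Binarize each right-hand side of length ≥ 3 by chaining fresh nonterminals (Y1, Y2, …): affected rules were Start → X2 X1 X1; Start → W X3 X3.

Start -> X1 X2 | X3 X3 | X2 Y1 | X3 W | W Y2; W -> X1 X1 | X3 Start | X2 Start | X2 X1; X1 -> u; X2 -> v; X3 -> w; Y1 -> X1 X1; Y2 -> X3 X3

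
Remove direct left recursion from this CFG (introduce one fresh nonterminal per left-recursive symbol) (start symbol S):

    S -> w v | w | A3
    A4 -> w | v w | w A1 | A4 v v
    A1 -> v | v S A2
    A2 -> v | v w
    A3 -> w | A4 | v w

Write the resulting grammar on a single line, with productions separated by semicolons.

A4 is directly left-recursive.
For A4: α = {v v}, β = {w, v w, w A1}. Rewrite as A4 → β A4' and A4' → α A4' | ε.

S -> w v | w | A3; A4 -> w A4' | v w A4' | w A1 A4'; A1 -> v | v S A2; A2 -> v | v w; A3 -> w | A4 | v w; A4' -> v v A4' | ε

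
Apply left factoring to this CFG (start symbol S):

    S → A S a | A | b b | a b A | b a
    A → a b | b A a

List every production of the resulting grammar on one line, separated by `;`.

S has alternatives sharing prefix 'A': factor to S → A S' with S' → S a | ε.
S has alternatives sharing prefix 'b': factor to S → b S'' with S'' → b | a.

S → a b A | A S' | b S''; A → a b | b A a; S' → S a | eps; S'' → b | a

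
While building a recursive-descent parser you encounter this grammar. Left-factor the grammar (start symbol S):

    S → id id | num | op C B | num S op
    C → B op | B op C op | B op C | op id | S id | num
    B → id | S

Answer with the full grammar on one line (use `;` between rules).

S has alternatives sharing prefix 'num': factor to S → num S' with S' → ε | S op.
C has alternatives sharing prefix 'B op': factor to C → B op C' with C' → ε | C op | C.
C' has alternatives sharing prefix 'C': factor to C' → C C'' with C'' → op | ε.

S → id id | op C B | num S'; C → op id | S id | num | B op C'; B → id | S; S' → ε | S op; C' → ε | C C''; C'' → op | ε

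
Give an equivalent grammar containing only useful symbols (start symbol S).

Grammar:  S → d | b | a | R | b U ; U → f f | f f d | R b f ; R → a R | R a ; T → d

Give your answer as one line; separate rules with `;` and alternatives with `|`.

S → d | b | a | b U; U → f f | f f d

Generating nonterminals: {S, T, U}.
Reachable from S after that: {S, U}.
Removed useless symbols: {R, T} and every production mentioning them.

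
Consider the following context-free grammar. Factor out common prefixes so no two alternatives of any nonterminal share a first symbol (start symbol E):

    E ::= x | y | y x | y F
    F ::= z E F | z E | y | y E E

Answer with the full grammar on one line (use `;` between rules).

E ::= x | y E'; F ::= z E F' | y F''; E' ::= eps | x | F; F' ::= F | eps; F'' ::= eps | E E

E has alternatives sharing prefix 'y': factor to E → y E' with E' → ε | x | F.
F has alternatives sharing prefix 'z E': factor to F → z E F' with F' → F | ε.
F has alternatives sharing prefix 'y': factor to F → y F'' with F'' → ε | E E.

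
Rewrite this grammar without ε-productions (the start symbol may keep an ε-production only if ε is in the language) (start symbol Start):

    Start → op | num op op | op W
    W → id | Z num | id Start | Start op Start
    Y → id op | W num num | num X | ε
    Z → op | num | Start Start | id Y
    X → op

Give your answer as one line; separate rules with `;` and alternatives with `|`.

The nullable symbols are {Y}.
ε ∉ L(G), so no ε-production is kept.
For each production, add variants omitting each subset of nullable occurrences: Z → id Y gives id Y | id.

Start → op | num op op | op W; W → id | Z num | id Start | Start op Start; Y → id op | W num num | num X; Z → op | num | Start Start | id Y | id; X → op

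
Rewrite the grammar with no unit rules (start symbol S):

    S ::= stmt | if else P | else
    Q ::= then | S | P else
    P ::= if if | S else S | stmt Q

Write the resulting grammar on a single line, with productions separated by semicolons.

Unit pairs: Q ⇒* {S}.
For every A with A ⇒* B via unit rules, add B's non-unit alternatives to A; then delete every rule of the form X → Y.

S ::= stmt | if else P | else; Q ::= stmt | if else P | else | then | P else; P ::= if if | S else S | stmt Q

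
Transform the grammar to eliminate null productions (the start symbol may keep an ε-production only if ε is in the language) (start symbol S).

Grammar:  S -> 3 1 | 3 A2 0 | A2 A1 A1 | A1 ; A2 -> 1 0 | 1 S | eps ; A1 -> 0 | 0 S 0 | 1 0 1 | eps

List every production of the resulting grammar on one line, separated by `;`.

S -> 3 1 | 3 A2 0 | 3 0 | A2 A1 A1 | A2 A1 | A2 | A1 A1 | A1 | ε; A2 -> 1 0 | 1 S | 1; A1 -> 0 | 0 S 0 | 0 0 | 1 0 1

Nullable nonterminals: {A1, A2, S}.
ε ∈ L(G) since S is nullable, so keep S → ε.
Expand every rule over subsets of its nullable positions: S → 3 A2 0 gives 3 A2 0 | 3 0. S → A2 A1 A1 gives A2 A1 A1 | A2 A1 | A2 | A1 A1 | A1. A2 → 1 S gives 1 S | 1. A1 → 0 S 0 gives 0 S 0 | 0 0.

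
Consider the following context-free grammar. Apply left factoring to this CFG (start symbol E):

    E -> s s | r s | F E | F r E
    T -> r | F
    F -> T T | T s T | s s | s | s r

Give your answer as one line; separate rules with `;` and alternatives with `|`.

E has alternatives sharing prefix 'F': factor to E → F E' with E' → E | r E.
F has alternatives sharing prefix 's': factor to F → s F' with F' → s | ε | r.
F has alternatives sharing prefix 'T': factor to F → T F'' with F'' → T | s T.

E -> s s | r s | F E'; T -> r | F; F -> s F' | T F''; E' -> E | r E; F' -> s | ε | r; F'' -> T | s T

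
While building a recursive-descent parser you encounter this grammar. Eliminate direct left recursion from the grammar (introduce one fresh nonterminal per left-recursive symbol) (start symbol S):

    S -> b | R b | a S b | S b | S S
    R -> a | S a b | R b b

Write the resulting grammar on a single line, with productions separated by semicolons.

Directly left-recursive nonterminals: S, R.
For S: α = {b, S}, β = {b, R b, a S b}. Rewrite as S → β S' and S' → α S' | ε.
For R: α = {b b}, β = {a, S a b}. Rewrite as R → β R' and R' → α R' | ε.

S -> b S' | R b S' | a S b S'; R -> a R' | S a b R'; S' -> b S' | S S' | ε; R' -> b b R' | ε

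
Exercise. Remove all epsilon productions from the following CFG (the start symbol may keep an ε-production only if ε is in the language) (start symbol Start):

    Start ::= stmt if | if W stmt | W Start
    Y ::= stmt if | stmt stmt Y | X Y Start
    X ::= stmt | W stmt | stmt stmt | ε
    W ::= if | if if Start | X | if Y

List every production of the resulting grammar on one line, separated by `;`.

Nullable nonterminals: {W, X}.
ε ∉ L(G), so no ε-production is kept.
For each production, add variants omitting each subset of nullable occurrences: Start → if W stmt gives if W stmt | if stmt. Y → X Y Start gives X Y Start | Y Start.

Start ::= stmt if | if W stmt | if stmt | W Start; Y ::= stmt if | stmt stmt Y | X Y Start | Y Start; X ::= stmt | W stmt | stmt stmt; W ::= if | if if Start | X | if Y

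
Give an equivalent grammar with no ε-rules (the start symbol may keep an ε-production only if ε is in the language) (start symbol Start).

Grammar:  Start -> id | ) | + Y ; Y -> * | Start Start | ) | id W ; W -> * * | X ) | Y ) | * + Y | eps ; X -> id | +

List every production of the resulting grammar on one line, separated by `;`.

Start -> id | ) | + Y; Y -> * | Start Start | ) | id W | id; W -> * * | X ) | Y ) | * + Y; X -> id | +

The nullable symbols are {W}.
ε ∉ L(G), so no ε-production is kept.
Expand every rule over subsets of its nullable positions: Y → id W gives id W | id.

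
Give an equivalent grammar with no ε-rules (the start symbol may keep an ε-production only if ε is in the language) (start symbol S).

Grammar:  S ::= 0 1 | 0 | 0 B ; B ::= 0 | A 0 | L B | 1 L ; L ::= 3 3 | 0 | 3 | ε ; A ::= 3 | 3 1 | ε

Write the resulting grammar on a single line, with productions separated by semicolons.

The nullable symbols are {A, L}.
ε ∉ L(G), so no ε-production is kept.
Expand every rule over subsets of its nullable positions: B → 1 L gives 1 L | 1.

S ::= 0 1 | 0 | 0 B; B ::= 0 | A 0 | L B | 1 L | 1; L ::= 3 3 | 0 | 3; A ::= 3 | 3 1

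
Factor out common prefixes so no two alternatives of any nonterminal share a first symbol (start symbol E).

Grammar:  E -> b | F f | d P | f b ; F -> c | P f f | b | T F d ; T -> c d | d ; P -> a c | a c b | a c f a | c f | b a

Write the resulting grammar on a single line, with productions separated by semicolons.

E -> b | F f | d P | f b; F -> c | P f f | b | T F d; T -> c d | d; P -> c f | b a | a c P'; P' -> ε | b | f a

P has alternatives sharing prefix 'a c': factor to P → a c P' with P' → ε | b | f a.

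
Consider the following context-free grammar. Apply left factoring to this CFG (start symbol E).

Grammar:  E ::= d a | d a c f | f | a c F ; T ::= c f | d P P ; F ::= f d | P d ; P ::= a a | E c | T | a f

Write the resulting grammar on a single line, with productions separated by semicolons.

E has alternatives sharing prefix 'd a': factor to E → d a E' with E' → ε | c f.
P has alternatives sharing prefix 'a': factor to P → a P' with P' → a | f.

E ::= f | a c F | d a E'; T ::= c f | d P P; F ::= f d | P d; P ::= E c | T | a P'; E' ::= eps | c f; P' ::= a | f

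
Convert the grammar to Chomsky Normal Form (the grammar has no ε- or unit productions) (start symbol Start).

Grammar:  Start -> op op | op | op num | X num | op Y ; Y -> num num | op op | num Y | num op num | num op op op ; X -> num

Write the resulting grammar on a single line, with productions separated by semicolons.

Start -> X1 X1 | op | X1 X2 | X X2 | X1 Y; Y -> X2 X2 | X1 X1 | X2 Y | X2 Y1 | X2 Y2; X -> num; X1 -> op; X2 -> num; Y1 -> X1 X2; Y2 -> X1 Y3; Y3 -> X1 X1

Introduce a nonterminal for each terminal appearing in a rule of length ≥ 2: X1 → op, X2 → num.
Binarize each right-hand side of length ≥ 3 by chaining fresh nonterminals (Y1, Y2, …): affected rules were Y → X2 X1 X2; Y → X2 X1 X1 X1.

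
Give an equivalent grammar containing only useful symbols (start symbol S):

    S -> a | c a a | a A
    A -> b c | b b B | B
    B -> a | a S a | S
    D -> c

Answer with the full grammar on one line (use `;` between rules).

Generating nonterminals: {A, B, D, S}.
Reachable from S after that: {A, B, S}.
Removed useless symbols: {D} and every production mentioning them.

S -> a | c a a | a A; A -> b c | b b B | B; B -> a | a S a | S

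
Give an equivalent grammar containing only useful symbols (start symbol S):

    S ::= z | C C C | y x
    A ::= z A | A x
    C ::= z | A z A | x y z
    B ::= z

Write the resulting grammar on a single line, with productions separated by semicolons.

Generating nonterminals: {B, C, S}.
Reachable from S after that: {C, S}.
Removed useless symbols: {A, B} and every production mentioning them.

S ::= z | C C C | y x; C ::= z | x y z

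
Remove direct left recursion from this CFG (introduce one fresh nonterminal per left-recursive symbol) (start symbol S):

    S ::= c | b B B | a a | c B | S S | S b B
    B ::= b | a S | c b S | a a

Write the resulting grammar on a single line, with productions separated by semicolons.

S ::= c S' | b B B S' | a a S' | c B S'; B ::= b | a S | c b S | a a; S' ::= S S' | b B S' | ε

Directly left-recursive nonterminal: S.
For S: α = {S, b B}, β = {c, b B B, a a, c B}. Rewrite as S → β S' and S' → α S' | ε.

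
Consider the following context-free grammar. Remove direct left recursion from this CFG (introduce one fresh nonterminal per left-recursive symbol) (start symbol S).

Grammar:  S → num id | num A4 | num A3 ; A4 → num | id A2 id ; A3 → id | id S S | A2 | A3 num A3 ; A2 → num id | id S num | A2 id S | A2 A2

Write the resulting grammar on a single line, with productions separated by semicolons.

S → num id | num A4 | num A3; A4 → num | id A2 id; A3 → id A3' | id S S A3' | A2 A3'; A2 → num id A2' | id S num A2'; A3' → num A3 A3' | ε; A2' → id S A2' | A2 A2' | ε

A3, A2 are directly left-recursive.
For A3: α = {num A3}, β = {id, id S S, A2}. Rewrite as A3 → β A3' and A3' → α A3' | ε.
For A2: α = {id S, A2}, β = {num id, id S num}. Rewrite as A2 → β A2' and A2' → α A2' | ε.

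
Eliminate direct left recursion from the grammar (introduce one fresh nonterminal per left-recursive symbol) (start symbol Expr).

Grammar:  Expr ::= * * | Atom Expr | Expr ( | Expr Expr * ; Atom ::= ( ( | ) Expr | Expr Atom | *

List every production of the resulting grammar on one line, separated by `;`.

Expr ::= * * Expr1 | Atom Expr Expr1; Atom ::= ( ( | ) Expr | Expr Atom | *; Expr1 ::= ( Expr1 | Expr * Expr1 | ε

Directly left-recursive nonterminal: Expr.
For Expr: α = {(, Expr *}, β = {* *, Atom Expr}. Rewrite as Expr → β Expr1 and Expr1 → α Expr1 | ε.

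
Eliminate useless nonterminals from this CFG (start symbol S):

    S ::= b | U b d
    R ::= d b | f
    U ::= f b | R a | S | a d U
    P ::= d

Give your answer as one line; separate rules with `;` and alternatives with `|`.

S ::= b | U b d; R ::= d b | f; U ::= f b | R a | S | a d U

Generating nonterminals: {P, R, S, U}.
Reachable from S after that: {R, S, U}.
Removed useless symbols: {P} and every production mentioning them.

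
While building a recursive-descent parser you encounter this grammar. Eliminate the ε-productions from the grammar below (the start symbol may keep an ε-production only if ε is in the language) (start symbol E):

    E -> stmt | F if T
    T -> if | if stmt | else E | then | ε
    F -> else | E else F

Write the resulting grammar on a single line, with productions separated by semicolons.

Nullable nonterminals: {T}.
ε ∉ L(G), so no ε-production is kept.
Expand every rule over subsets of its nullable positions: E → F if T gives F if T | F if.

E -> stmt | F if T | F if; T -> if | if stmt | else E | then; F -> else | E else F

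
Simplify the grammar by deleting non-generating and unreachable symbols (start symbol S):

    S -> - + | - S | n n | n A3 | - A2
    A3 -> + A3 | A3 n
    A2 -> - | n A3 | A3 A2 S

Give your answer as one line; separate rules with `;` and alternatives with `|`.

S -> - + | - S | n n | - A2; A2 -> -

Generating nonterminals: {A2, S}.
Reachable from S after that: {A2, S}.
Removed useless symbols: {A3} and every production mentioning them.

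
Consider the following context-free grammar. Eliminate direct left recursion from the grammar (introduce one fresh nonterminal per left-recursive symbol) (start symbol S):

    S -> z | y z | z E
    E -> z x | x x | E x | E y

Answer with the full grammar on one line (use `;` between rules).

S -> z | y z | z E; E -> z x E' | x x E'; E' -> x E' | y E' | epsilon

E is directly left-recursive.
For E: α = {x, y}, β = {z x, x x}. Rewrite as E → β E' and E' → α E' | ε.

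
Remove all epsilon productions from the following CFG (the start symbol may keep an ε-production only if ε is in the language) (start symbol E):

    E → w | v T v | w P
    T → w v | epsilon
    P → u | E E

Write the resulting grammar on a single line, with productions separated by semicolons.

E → w | v T v | v v | w P; T → w v; P → u | E E

The nullable symbols are {T}.
ε ∉ L(G), so no ε-production is kept.
Expand every rule over subsets of its nullable positions: E → v T v gives v T v | v v.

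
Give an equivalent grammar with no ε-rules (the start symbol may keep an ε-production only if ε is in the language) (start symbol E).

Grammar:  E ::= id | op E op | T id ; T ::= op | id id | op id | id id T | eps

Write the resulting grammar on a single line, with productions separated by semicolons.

The nullable symbols are {T}.
ε ∉ L(G), so no ε-production is kept.

E ::= id | op E op | T id; T ::= op | id id | op id | id id T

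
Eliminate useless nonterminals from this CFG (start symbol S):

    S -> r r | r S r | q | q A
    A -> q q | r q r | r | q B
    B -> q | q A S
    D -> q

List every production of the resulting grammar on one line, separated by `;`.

Generating nonterminals: {A, B, D, S}.
Reachable from S after that: {A, B, S}.
Removed useless symbols: {D} and every production mentioning them.

S -> r r | r S r | q | q A; A -> q q | r q r | r | q B; B -> q | q A S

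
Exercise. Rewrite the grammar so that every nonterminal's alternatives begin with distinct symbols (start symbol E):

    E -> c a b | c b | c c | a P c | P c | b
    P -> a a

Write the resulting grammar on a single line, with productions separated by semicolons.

E -> a P c | P c | b | c E'; P -> a a; E' -> a b | b | c

E has alternatives sharing prefix 'c': factor to E → c E' with E' → a b | b | c.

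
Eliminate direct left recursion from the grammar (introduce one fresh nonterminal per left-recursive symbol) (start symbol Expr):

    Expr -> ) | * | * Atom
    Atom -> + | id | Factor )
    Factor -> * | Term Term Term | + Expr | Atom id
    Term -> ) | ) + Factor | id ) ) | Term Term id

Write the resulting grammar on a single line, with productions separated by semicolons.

Expr -> ) | * | * Atom; Atom -> + | id | Factor ); Factor -> * | Term Term Term | + Expr | Atom id; Term -> ) Term1 | ) + Factor Term1 | id ) ) Term1; Term1 -> Term id Term1 | ε

Left recursion appears on Term.
For Term: α = {Term id}, β = {), ) + Factor, id ) )}. Rewrite as Term → β Term1 and Term1 → α Term1 | ε.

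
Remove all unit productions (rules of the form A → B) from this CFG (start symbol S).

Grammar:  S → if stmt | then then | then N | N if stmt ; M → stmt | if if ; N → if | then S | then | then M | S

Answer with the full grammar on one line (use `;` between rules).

S → if stmt | then then | then N | N if stmt; M → stmt | if if; N → if stmt | then then | then N | N if stmt | if | then S | then | then M

Unit pairs: N ⇒* {S}.
For each unit pair (A, B), copy every non-unit production of B to A, then drop all unit productions.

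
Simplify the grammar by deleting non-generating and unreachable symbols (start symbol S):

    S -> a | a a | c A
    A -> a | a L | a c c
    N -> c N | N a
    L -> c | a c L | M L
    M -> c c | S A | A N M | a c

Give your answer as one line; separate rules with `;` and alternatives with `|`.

Generating nonterminals: {A, L, M, S}.
Reachable from S after that: {A, L, M, S}.
Removed useless symbols: {N} and every production mentioning them.

S -> a | a a | c A; A -> a | a L | a c c; L -> c | a c L | M L; M -> c c | S A | a c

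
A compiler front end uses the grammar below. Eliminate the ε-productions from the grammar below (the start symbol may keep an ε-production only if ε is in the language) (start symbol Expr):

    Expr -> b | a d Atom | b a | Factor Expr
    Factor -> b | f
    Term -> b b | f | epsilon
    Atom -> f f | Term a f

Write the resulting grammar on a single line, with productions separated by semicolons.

Expr -> b | a d Atom | b a | Factor Expr; Factor -> b | f; Term -> b b | f; Atom -> f f | Term a f | a f

Nullable nonterminals: {Term}.
ε ∉ L(G), so no ε-production is kept.
For each production, add variants omitting each subset of nullable occurrences: Atom → Term a f gives Term a f | a f.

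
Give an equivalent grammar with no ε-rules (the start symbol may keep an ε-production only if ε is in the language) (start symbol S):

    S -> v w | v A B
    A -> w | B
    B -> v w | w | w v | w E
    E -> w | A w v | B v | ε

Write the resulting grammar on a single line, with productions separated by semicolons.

The nullable symbols are {E}.
ε ∉ L(G), so no ε-production is kept.

S -> v w | v A B; A -> w | B; B -> v w | w | w v | w E; E -> w | A w v | B v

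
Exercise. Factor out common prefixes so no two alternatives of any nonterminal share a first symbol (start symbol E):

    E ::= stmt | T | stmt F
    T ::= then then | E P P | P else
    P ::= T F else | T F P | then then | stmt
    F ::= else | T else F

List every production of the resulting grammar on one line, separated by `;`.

E ::= T | stmt E'; T ::= then then | E P P | P else; P ::= then then | stmt | T F P'; F ::= else | T else F; E' ::= ε | F; P' ::= else | P

E has alternatives sharing prefix 'stmt': factor to E → stmt E' with E' → ε | F.
P has alternatives sharing prefix 'T F': factor to P → T F P' with P' → else | P.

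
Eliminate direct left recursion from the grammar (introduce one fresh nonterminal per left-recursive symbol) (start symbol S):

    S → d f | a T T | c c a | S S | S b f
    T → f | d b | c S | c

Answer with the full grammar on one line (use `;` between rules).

Left recursion appears on S.
For S: α = {S, b f}, β = {d f, a T T, c c a}. Rewrite as S → β S' and S' → α S' | ε.

S → d f S' | a T T S' | c c a S'; T → f | d b | c S | c; S' → S S' | b f S' | epsilon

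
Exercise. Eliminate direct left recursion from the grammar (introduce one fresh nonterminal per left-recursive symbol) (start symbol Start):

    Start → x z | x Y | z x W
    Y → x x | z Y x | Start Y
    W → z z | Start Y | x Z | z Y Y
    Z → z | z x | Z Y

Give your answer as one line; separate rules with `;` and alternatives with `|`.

Directly left-recursive nonterminal: Z.
For Z: α = {Y}, β = {z, z x}. Rewrite as Z → β Z1 and Z1 → α Z1 | ε.

Start → x z | x Y | z x W; Y → x x | z Y x | Start Y; W → z z | Start Y | x Z | z Y Y; Z → z Z1 | z x Z1; Z1 → Y Z1 | ε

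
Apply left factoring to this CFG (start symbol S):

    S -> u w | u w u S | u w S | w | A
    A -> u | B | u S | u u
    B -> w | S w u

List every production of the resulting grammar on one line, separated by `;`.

S -> w | A | u w S'; A -> B | u A'; B -> w | S w u; S' -> eps | u S | S; A' -> eps | S | u

S has alternatives sharing prefix 'u w': factor to S → u w S' with S' → ε | u S | S.
A has alternatives sharing prefix 'u': factor to A → u A' with A' → ε | S | u.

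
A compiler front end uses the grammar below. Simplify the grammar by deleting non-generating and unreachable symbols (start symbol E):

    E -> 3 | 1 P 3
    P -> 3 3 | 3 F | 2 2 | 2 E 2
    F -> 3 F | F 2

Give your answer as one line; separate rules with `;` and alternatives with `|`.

E -> 3 | 1 P 3; P -> 3 3 | 2 2 | 2 E 2

Generating nonterminals: {E, P}.
Reachable from E after that: {E, P}.
Removed useless symbols: {F} and every production mentioning them.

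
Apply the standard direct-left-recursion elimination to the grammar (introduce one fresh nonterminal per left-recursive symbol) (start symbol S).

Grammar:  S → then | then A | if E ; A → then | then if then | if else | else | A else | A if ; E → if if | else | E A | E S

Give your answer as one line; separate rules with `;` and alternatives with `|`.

A, E are directly left-recursive.
For A: α = {else, if}, β = {then, then if then, if else, else}. Rewrite as A → β A' and A' → α A' | ε.
For E: α = {A, S}, β = {if if, else}. Rewrite as E → β E' and E' → α E' | ε.

S → then | then A | if E; A → then A' | then if then A' | if else A' | else A'; E → if if E' | else E'; A' → else A' | if A' | epsilon; E' → A E' | S E' | epsilon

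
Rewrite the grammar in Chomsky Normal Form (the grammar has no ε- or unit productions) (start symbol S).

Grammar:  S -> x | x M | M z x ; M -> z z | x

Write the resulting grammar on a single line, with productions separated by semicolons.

S -> x | X1 M | M Y1; M -> X2 X2 | x; X1 -> x; X2 -> z; Y1 -> X2 X1

Introduce a nonterminal for each terminal appearing in a rule of length ≥ 2: X1 → x, X2 → z.
Binarize each right-hand side of length ≥ 3 by chaining fresh nonterminals (Y1, Y2, …): affected rules were S → M X2 X1.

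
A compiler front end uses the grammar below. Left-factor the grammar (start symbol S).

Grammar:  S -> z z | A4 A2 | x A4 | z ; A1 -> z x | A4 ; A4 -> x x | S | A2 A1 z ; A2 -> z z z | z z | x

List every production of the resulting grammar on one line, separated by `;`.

S -> A4 A2 | x A4 | z S'; A1 -> z x | A4; A4 -> x x | S | A2 A1 z; A2 -> x | z z A2'; S' -> z | epsilon; A2' -> z | epsilon

S has alternatives sharing prefix 'z': factor to S → z S' with S' → z | ε.
A2 has alternatives sharing prefix 'z z': factor to A2 → z z A2' with A2' → z | ε.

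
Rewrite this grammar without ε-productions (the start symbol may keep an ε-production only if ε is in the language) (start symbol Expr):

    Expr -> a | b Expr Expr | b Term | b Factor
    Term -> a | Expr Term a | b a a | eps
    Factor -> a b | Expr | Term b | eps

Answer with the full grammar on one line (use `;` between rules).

The nullable symbols are {Factor, Term}.
ε ∉ L(G), so no ε-production is kept.
Add the nullable-subset variants: Expr → b Term gives b Term | b. Term → Expr Term a gives Expr Term a | Expr a. Factor → Term b gives Term b | b.

Expr -> a | b Expr Expr | b Term | b | b Factor; Term -> a | Expr Term a | Expr a | b a a; Factor -> a b | Expr | Term b | b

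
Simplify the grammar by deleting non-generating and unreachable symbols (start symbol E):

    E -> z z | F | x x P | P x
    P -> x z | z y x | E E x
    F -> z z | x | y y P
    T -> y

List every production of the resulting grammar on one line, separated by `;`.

Generating nonterminals: {E, F, P, T}.
Reachable from E after that: {E, F, P}.
Removed useless symbols: {T} and every production mentioning them.

E -> z z | F | x x P | P x; P -> x z | z y x | E E x; F -> z z | x | y y P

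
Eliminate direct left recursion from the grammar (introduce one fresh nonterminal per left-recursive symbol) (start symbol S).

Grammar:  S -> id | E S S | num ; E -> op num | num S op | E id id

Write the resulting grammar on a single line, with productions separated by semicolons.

S -> id | E S S | num; E -> op num E' | num S op E'; E' -> id id E' | ε

Left recursion appears on E.
For E: α = {id id}, β = {op num, num S op}. Rewrite as E → β E' and E' → α E' | ε.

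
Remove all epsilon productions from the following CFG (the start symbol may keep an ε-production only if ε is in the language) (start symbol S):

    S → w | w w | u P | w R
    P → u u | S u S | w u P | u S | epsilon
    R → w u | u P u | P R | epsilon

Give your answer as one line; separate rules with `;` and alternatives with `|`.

Nullable set = {P, R}.
ε ∉ L(G), so no ε-production is kept.
Expand every rule over subsets of its nullable positions: S → u P gives u P | u. P → w u P gives w u P | w u. R → u P u gives u P u | u u. R → P R gives P R | P.

S → w | w w | u P | u | w R; P → u u | S u S | w u P | w u | u S; R → w u | u P u | u u | P R | P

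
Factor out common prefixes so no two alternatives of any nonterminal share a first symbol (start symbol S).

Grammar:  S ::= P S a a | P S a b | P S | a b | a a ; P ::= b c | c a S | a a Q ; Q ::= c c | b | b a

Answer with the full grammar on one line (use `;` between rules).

S ::= P S S' | a S''; P ::= b c | c a S | a a Q; Q ::= c c | b Q'; S' ::= eps | a S'''; S'' ::= b | a; Q' ::= eps | a; S''' ::= a | b

S has alternatives sharing prefix 'P S': factor to S → P S S' with S' → a a | a b | ε.
S has alternatives sharing prefix 'a': factor to S → a S'' with S'' → b | a.
Q has alternatives sharing prefix 'b': factor to Q → b Q' with Q' → ε | a.
S' has alternatives sharing prefix 'a': factor to S' → a S''' with S''' → a | b.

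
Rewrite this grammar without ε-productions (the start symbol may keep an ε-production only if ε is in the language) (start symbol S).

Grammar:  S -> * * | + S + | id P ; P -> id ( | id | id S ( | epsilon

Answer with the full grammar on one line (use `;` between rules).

Nullable nonterminals: {P}.
ε ∉ L(G), so no ε-production is kept.
Add the nullable-subset variants: S → id P gives id P | id.

S -> * * | + S + | id P | id; P -> id ( | id | id S (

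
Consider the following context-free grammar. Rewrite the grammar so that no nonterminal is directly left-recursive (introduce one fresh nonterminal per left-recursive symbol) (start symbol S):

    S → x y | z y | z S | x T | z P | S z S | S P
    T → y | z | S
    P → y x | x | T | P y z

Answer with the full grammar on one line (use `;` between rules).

S, P are directly left-recursive.
For S: α = {z S, P}, β = {x y, z y, z S, x T, z P}. Rewrite as S → β S' and S' → α S' | ε.
For P: α = {y z}, β = {y x, x, T}. Rewrite as P → β P' and P' → α P' | ε.

S → x y S' | z y S' | z S S' | x T S' | z P S'; T → y | z | S; P → y x P' | x P' | T P'; S' → z S S' | P S' | eps; P' → y z P' | eps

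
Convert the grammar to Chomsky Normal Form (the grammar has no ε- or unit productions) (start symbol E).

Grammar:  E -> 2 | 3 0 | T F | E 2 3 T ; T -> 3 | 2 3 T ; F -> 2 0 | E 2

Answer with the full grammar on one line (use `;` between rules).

Introduce a nonterminal for each terminal appearing in a rule of length ≥ 2: X1 → 3, X2 → 0, X3 → 2.
Binarize each right-hand side of length ≥ 3 by chaining fresh nonterminals (Y1, Y2, …): affected rules were E → E X3 X1 T; T → X3 X1 T.

E -> 2 | X1 X2 | T F | E Y1; T -> 3 | X3 Y3; F -> X3 X2 | E X3; X1 -> 3; X2 -> 0; X3 -> 2; Y1 -> X3 Y2; Y2 -> X1 T; Y3 -> X1 T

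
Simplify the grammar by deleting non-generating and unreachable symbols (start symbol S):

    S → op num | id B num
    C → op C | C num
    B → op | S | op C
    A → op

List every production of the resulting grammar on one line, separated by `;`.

S → op num | id B num; B → op | S

Generating nonterminals: {A, B, S}.
Reachable from S after that: {B, S}.
Removed useless symbols: {A, C} and every production mentioning them.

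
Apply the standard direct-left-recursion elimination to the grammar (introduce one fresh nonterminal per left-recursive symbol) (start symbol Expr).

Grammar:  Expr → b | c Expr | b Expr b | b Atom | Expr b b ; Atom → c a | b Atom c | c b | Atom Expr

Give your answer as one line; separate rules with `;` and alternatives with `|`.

Left recursion appears on Expr, Atom.
For Expr: α = {b b}, β = {b, c Expr, b Expr b, b Atom}. Rewrite as Expr → β Expr1 and Expr1 → α Expr1 | ε.
For Atom: α = {Expr}, β = {c a, b Atom c, c b}. Rewrite as Atom → β Atom1 and Atom1 → α Atom1 | ε.

Expr → b Expr1 | c Expr Expr1 | b Expr b Expr1 | b Atom Expr1; Atom → c a Atom1 | b Atom c Atom1 | c b Atom1; Expr1 → b b Expr1 | ε; Atom1 → Expr Atom1 | ε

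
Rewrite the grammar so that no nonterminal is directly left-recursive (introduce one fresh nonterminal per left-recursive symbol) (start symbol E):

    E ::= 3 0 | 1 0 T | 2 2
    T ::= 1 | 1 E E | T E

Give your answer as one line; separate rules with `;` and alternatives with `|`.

E ::= 3 0 | 1 0 T | 2 2; T ::= 1 T' | 1 E E T'; T' ::= E T' | eps

Left recursion appears on T.
For T: α = {E}, β = {1, 1 E E}. Rewrite as T → β T' and T' → α T' | ε.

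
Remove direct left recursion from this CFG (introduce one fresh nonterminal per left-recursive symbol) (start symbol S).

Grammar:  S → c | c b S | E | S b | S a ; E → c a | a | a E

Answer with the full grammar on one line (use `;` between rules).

S is directly left-recursive.
For S: α = {b, a}, β = {c, c b S, E}. Rewrite as S → β S' and S' → α S' | ε.

S → c S' | c b S S' | E S'; E → c a | a | a E; S' → b S' | a S' | ε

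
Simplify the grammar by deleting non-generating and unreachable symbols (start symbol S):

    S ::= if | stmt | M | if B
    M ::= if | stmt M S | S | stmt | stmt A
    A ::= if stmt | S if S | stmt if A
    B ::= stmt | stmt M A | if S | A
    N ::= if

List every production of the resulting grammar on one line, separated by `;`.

Generating nonterminals: {A, B, M, N, S}.
Reachable from S after that: {A, B, M, S}.
Removed useless symbols: {N} and every production mentioning them.

S ::= if | stmt | M | if B; M ::= if | stmt M S | S | stmt | stmt A; A ::= if stmt | S if S | stmt if A; B ::= stmt | stmt M A | if S | A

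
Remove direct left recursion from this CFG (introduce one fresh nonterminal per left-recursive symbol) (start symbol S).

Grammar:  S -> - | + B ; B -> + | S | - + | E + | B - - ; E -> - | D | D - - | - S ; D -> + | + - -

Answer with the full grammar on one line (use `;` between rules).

S -> - | + B; B -> + B' | S B' | - + B' | E + B'; E -> - | D | D - - | - S; D -> + | + - -; B' -> - - B' | ε

Directly left-recursive nonterminal: B.
For B: α = {- -}, β = {+, S, - +, E +}. Rewrite as B → β B' and B' → α B' | ε.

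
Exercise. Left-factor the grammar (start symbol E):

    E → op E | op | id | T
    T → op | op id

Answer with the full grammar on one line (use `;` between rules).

E has alternatives sharing prefix 'op': factor to E → op E' with E' → E | ε.
T has alternatives sharing prefix 'op': factor to T → op T' with T' → ε | id.

E → id | T | op E'; T → op T'; E' → E | ε; T' → ε | id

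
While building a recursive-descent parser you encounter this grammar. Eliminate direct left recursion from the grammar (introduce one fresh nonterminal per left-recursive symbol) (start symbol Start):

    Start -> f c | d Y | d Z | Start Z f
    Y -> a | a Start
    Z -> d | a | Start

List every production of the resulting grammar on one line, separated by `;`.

Start -> f c Start1 | d Y Start1 | d Z Start1; Y -> a | a Start; Z -> d | a | Start; Start1 -> Z f Start1 | ε

Directly left-recursive nonterminal: Start.
For Start: α = {Z f}, β = {f c, d Y, d Z}. Rewrite as Start → β Start1 and Start1 → α Start1 | ε.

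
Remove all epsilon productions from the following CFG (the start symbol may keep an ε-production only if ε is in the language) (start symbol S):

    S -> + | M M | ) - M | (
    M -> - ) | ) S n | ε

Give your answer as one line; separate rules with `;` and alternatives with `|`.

S -> + | M M | M | ) - M | ) - | ( | ε; M -> - ) | ) S n | ) n

The nullable symbols are {M, S}.
ε ∈ L(G) since S is nullable, so keep S → ε.
Expand every rule over subsets of its nullable positions: S → M M gives M M | M. S → ) - M gives ) - M | ) -. M → ) S n gives ) S n | ) n.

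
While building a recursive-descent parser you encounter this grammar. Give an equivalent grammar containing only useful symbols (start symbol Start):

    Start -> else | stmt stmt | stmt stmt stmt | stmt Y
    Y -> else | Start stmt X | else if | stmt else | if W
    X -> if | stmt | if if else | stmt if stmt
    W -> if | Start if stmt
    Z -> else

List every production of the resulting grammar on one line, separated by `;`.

Generating nonterminals: {Start, W, X, Y, Z}.
Reachable from Start after that: {Start, W, X, Y}.
Removed useless symbols: {Z} and every production mentioning them.

Start -> else | stmt stmt | stmt stmt stmt | stmt Y; Y -> else | Start stmt X | else if | stmt else | if W; X -> if | stmt | if if else | stmt if stmt; W -> if | Start if stmt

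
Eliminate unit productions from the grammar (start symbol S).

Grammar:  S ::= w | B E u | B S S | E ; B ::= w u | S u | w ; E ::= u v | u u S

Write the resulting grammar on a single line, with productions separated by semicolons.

S ::= u v | u u S | w | B E u | B S S; B ::= w u | S u | w; E ::= u v | u u S

Unit pairs: S ⇒* {E}.
For every A with A ⇒* B via unit rules, add B's non-unit alternatives to A; then delete every rule of the form X → Y.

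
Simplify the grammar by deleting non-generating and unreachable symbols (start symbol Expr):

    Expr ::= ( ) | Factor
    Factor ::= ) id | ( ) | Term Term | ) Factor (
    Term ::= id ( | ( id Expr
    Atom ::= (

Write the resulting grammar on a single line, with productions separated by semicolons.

Expr ::= ( ) | Factor; Factor ::= ) id | ( ) | Term Term | ) Factor (; Term ::= id ( | ( id Expr

Generating nonterminals: {Atom, Expr, Factor, Term}.
Reachable from Expr after that: {Expr, Factor, Term}.
Removed useless symbols: {Atom} and every production mentioning them.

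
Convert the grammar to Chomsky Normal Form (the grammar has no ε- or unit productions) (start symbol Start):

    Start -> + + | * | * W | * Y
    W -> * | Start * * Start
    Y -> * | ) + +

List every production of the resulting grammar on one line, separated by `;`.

Introduce a nonterminal for each terminal appearing in a rule of length ≥ 2: X1 → +, X2 → *, X3 → ).
Binarize each right-hand side of length ≥ 3 by chaining fresh nonterminals (Y1, Y2, …): affected rules were W → Start X2 X2 Start; Y → X3 X1 X1.

Start -> X1 X1 | * | X2 W | X2 Y; W -> * | Start Y1; Y -> * | X3 Y3; X1 -> +; X2 -> *; X3 -> ); Y1 -> X2 Y2; Y2 -> X2 Start; Y3 -> X1 X1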